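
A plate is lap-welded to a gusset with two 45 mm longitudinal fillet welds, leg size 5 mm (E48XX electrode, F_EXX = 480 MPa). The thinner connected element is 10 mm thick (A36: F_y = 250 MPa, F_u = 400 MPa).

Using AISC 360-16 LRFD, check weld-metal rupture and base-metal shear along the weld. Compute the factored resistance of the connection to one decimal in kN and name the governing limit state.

Weld metal: throat = 0.707×5 = 3.535 mm, L = 2×45 = 90 mm. φR_n = 0.75 × 0.6 × 480 × 3.535 × 90 = 68.7 kN.
Base metal shear (10 mm plate): yield φR_n = 1.0×0.6×250×10×90 = 135.0 kN; rupture φR_n = 0.75×0.6×400×10×90 = 162.0 kN; take 135.0 kN (yield).
Governing: min(68.7, 135.0) = 68.7 kN → weld metal.

68.7 kN (weld metal governs)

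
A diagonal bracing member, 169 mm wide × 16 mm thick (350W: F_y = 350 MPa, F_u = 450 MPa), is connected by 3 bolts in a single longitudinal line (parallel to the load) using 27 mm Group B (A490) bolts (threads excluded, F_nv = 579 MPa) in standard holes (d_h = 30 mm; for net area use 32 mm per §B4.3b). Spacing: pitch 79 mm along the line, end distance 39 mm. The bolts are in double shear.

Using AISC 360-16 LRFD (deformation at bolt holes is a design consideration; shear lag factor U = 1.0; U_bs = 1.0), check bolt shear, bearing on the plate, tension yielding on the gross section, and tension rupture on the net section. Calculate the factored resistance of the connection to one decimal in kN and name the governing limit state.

Bolt shear: A_b = π(27)²/4 = 572.56 mm². φR_n = 0.75 × 579 × 572.56 × 3 × 2 = 1491.8 kN.
Bearing (16 mm plate, F_u = 450 MPa): end bolts L_c = 39 − 30/2 = 24, R_n = min(1.2×24×16×450, 2.4×27×16×450) = 207.36 kN/bolt; interior L_c = 79 − 30 = 49, R_n = 423.36 kN/bolt. φR_n = 0.75 × (1×207.36 + 2×423.36) = 790.6 kN.
Tension yield (gross): A_g = 169×16 = 2704 mm². φR_n = 0.90 × 350 × 2704 = 851.8 kN.
Tension rupture (net): A_n = (169 − 1×32)×16 = 2192 mm² (U = 1.0, A_e = A_n). φR_n = 0.75 × 450 × 2192 = 739.8 kN.
Governing: min(1491.8, 790.6, 851.8, 739.8) = 739.8 kN → net-section rupture.

739.8 kN (net-section rupture governs)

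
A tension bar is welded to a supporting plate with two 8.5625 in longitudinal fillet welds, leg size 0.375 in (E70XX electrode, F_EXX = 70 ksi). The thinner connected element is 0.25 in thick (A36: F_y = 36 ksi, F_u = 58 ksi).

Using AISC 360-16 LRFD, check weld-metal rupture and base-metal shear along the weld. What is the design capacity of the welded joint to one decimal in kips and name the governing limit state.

92.5 kips (base-metal shear governs)

Weld metal: throat = 0.707×0.375 = 0.26513 in, L = 2×8.5625 = 17.125 in. φR_n = 0.75 × 0.6 × 70 × 0.26513 × 17.125 = 143.0 kips.
Base metal shear (0.25 in plate): yield φR_n = 1.0×0.6×36×0.25×17.125 = 92.5 kips; rupture φR_n = 0.75×0.6×58×0.25×17.125 = 111.7 kips; take 92.5 kips (yield).
Governing: min(143.0, 92.5) = 92.5 kips → base-metal shear.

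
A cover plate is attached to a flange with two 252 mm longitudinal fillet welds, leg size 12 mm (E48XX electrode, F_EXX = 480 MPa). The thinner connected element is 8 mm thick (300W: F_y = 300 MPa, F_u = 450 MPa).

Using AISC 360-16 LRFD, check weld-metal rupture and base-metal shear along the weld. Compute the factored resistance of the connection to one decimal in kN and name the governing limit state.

Weld metal: throat = 0.707×12 = 8.484 mm, L = 2×252 = 504 mm. φR_n = 0.75 × 0.6 × 480 × 8.484 × 504 = 923.6 kN.
Base metal shear (8 mm plate): yield φR_n = 1.0×0.6×300×8×504 = 725.8 kN; rupture φR_n = 0.75×0.6×450×8×504 = 816.5 kN; take 725.8 kN (yield).
Governing: min(923.6, 725.8) = 725.8 kN → base-metal shear.

725.8 kN (base-metal shear governs)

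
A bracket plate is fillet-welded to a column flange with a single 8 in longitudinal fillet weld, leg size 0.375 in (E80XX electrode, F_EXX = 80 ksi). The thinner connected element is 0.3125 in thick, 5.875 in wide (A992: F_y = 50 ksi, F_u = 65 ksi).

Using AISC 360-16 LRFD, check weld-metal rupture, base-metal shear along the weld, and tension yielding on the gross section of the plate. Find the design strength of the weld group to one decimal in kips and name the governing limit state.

73.1 kips (base-metal shear governs)

Weld metal: throat = 0.707×0.375 = 0.26513 in, L = 8 in. φR_n = 0.75 × 0.6 × 80 × 0.26513 × 8 = 76.4 kips.
Base metal shear (0.3125 in plate): yield φR_n = 1.0×0.6×50×0.3125×8 = 75.0 kips; rupture φR_n = 0.75×0.6×65×0.3125×8 = 73.1 kips; take 73.1 kips (rupture).
Tension yield (gross): A_g = 5.875×0.3125 = 1.8359 in². φR_n = 0.90 × 50 × 1.8359 = 82.6 kips.
Governing: min(76.4, 73.1, 82.6) = 73.1 kips → base-metal shear.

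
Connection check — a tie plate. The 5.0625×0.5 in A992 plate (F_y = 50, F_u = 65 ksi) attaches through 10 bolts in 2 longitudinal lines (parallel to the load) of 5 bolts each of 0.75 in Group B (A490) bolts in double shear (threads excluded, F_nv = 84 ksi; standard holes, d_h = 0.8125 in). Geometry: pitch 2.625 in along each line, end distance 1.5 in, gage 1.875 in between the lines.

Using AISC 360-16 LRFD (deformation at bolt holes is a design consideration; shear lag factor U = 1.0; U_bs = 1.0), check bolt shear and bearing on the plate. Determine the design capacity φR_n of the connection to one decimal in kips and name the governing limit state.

Bolt shear: A_b = π(0.75)²/4 = 0.44179 in². φR_n = 0.75 × 84 × 0.44179 × 10 × 2 = 556.7 kips.
Bearing (0.5 in plate, F_u = 65 ksi): end bolts L_c = 1.5 − 0.8125/2 = 1.09375, R_n = min(1.2×1.09375×0.5×65, 2.4×0.75×0.5×65) = 42.656 kips/bolt; interior L_c = 2.625 − 0.8125 = 1.8125, R_n = 58.5 kips/bolt. φR_n = 0.75 × (2×42.656 + 8×58.5) = 415.0 kips.
Governing: min(556.7, 415.0) = 415.0 kips → bearing.

415.0 kips (bearing governs)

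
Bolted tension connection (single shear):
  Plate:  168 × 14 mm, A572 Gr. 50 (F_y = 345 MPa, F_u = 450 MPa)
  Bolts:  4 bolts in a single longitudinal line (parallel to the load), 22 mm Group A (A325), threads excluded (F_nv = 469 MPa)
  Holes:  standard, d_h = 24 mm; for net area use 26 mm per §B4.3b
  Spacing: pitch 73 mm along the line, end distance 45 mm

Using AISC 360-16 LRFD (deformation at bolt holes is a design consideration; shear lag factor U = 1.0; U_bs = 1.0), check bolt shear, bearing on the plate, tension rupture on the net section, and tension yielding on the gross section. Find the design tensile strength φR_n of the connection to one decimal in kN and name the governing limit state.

Bolt shear: A_b = π(22)²/4 = 380.13 mm². φR_n = 0.75 × 469 × 380.13 × 4 × 1 = 534.8 kN.
Bearing (14 mm plate, F_u = 450 MPa): end bolts L_c = 45 − 24/2 = 33, R_n = min(1.2×33×14×450, 2.4×22×14×450) = 249.48 kN/bolt; interior L_c = 73 − 24 = 49, R_n = 332.64 kN/bolt. φR_n = 0.75 × (1×249.48 + 3×332.64) = 935.6 kN.
Tension rupture (net): A_n = (168 − 1×26)×14 = 1988 mm² (U = 1.0, A_e = A_n). φR_n = 0.75 × 450 × 1988 = 671.0 kN.
Tension yield (gross): A_g = 168×14 = 2352 mm². φR_n = 0.90 × 345 × 2352 = 730.3 kN.
Governing: min(534.8, 935.6, 671.0, 730.3) = 534.8 kN → bolt shear.

534.8 kN (bolt shear governs)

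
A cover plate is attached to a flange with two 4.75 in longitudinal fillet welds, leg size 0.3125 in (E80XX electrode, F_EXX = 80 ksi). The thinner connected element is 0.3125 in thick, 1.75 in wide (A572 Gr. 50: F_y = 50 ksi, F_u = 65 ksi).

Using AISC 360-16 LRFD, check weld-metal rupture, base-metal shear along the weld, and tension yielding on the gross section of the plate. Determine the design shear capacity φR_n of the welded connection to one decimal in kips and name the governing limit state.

Weld metal: throat = 0.707×0.3125 = 0.22094 in, L = 2×4.75 = 9.5 in. φR_n = 0.75 × 0.6 × 80 × 0.22094 × 9.5 = 75.6 kips.
Base metal shear (0.3125 in plate): yield φR_n = 1.0×0.6×50×0.3125×9.5 = 89.1 kips; rupture φR_n = 0.75×0.6×65×0.3125×9.5 = 86.8 kips; take 86.8 kips (rupture).
Tension yield (gross): A_g = 1.75×0.3125 = 0.54688 in². φR_n = 0.90 × 50 × 0.54688 = 24.6 kips.
Governing: min(75.6, 86.8, 24.6) = 24.6 kips → gross-section yield.

24.6 kips (gross-section yield governs)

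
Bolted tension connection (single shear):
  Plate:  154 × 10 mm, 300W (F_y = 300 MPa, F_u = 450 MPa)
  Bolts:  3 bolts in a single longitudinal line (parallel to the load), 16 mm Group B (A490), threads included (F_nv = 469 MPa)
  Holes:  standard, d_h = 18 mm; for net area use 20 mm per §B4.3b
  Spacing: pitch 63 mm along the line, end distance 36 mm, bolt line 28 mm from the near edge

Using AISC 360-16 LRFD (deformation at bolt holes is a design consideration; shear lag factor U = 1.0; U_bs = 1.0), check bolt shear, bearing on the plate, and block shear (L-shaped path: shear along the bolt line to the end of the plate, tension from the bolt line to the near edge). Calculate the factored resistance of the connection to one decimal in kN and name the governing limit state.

Bolt shear: A_b = π(16)²/4 = 201.06 mm². φR_n = 0.75 × 469 × 201.06 × 3 × 1 = 212.2 kN.
Bearing (10 mm plate, F_u = 450 MPa): end bolts L_c = 36 − 18/2 = 27, R_n = min(1.2×27×10×450, 2.4×16×10×450) = 145.8 kN/bolt; interior L_c = 63 − 18 = 45, R_n = 172.8 kN/bolt. φR_n = 0.75 × (1×145.8 + 2×172.8) = 368.6 kN.
Block shear: shear path 1×[36+2×63] = 1×162 mm, A_gv = 1620, A_nv = 1×(162 − 2.5×20)×10 = 1120 mm²; tension to near edge: (28 − 0.5×20)×10 = 180 mm². R_n = min(0.6×450×1120, 0.6×300×1620) + 1.0×450×180 = min(302.4, 291.6) + 81 = 372.6 kN. φR_n = 0.75 × 372.6 = 279.5 kN.
Governing: min(212.2, 368.6, 279.5) = 212.2 kN → bolt shear.

212.2 kN (bolt shear governs)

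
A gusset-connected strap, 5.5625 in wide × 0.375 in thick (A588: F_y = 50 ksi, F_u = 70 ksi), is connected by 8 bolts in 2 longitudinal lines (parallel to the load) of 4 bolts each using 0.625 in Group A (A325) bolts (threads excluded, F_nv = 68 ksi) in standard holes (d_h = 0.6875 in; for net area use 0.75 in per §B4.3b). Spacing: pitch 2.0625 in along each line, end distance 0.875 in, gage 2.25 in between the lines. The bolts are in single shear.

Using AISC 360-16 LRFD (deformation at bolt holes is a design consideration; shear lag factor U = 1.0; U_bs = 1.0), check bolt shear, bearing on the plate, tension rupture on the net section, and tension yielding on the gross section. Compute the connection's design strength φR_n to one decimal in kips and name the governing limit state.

Bolt shear: A_b = π(0.625)²/4 = 0.3068 in². φR_n = 0.75 × 68 × 0.3068 × 8 × 1 = 125.2 kips.
Bearing (0.375 in plate, F_u = 70 ksi): end bolts L_c = 0.875 − 0.6875/2 = 0.53125, R_n = min(1.2×0.53125×0.375×70, 2.4×0.625×0.375×70) = 16.734 kips/bolt; interior L_c = 2.0625 − 0.6875 = 1.375, R_n = 39.375 kips/bolt. φR_n = 0.75 × (2×16.734 + 6×39.375) = 202.3 kips.
Tension rupture (net): A_n = (5.5625 − 2×0.75)×0.375 = 1.5234 in² (U = 1.0, A_e = A_n). φR_n = 0.75 × 70 × 1.5234 = 80.0 kips.
Tension yield (gross): A_g = 5.5625×0.375 = 2.0859 in². φR_n = 0.90 × 50 × 2.0859 = 93.9 kips.
Governing: min(125.2, 202.3, 80.0, 93.9) = 80.0 kips → net-section rupture.

80.0 kips (net-section rupture governs)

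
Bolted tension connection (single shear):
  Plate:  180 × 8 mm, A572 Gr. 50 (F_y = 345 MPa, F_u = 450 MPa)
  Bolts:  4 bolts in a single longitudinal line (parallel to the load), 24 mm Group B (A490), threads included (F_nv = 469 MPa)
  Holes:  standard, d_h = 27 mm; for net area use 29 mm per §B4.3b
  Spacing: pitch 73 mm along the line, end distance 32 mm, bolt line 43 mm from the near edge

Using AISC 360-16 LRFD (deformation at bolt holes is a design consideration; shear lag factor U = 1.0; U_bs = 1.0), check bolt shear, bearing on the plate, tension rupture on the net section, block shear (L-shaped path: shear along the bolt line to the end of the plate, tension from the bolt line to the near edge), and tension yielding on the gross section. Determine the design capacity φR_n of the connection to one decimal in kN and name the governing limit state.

319.1 kN (block shear governs)

Bolt shear: A_b = π(24)²/4 = 452.39 mm². φR_n = 0.75 × 469 × 452.39 × 4 × 1 = 636.5 kN.
Bearing (8 mm plate, F_u = 450 MPa): end bolts L_c = 32 − 27/2 = 18.5, R_n = min(1.2×18.5×8×450, 2.4×24×8×450) = 79.92 kN/bolt; interior L_c = 73 − 27 = 46, R_n = 198.72 kN/bolt. φR_n = 0.75 × (1×79.92 + 3×198.72) = 507.1 kN.
Tension rupture (net): A_n = (180 − 1×29)×8 = 1208 mm² (U = 1.0, A_e = A_n). φR_n = 0.75 × 450 × 1208 = 407.7 kN.
Block shear: shear path 1×[32+3×73] = 1×251 mm, A_gv = 2008, A_nv = 1×(251 − 3.5×29)×8 = 1196 mm²; tension to near edge: (43 − 0.5×29)×8 = 228 mm². R_n = min(0.6×450×1196, 0.6×345×2008) + 1.0×450×228 = min(322.92, 415.66) + 102.6 = 425.52 kN. φR_n = 0.75 × 425.52 = 319.1 kN.
Tension yield (gross): A_g = 180×8 = 1440 mm². φR_n = 0.90 × 345 × 1440 = 447.1 kN.
Governing: min(636.5, 507.1, 407.7, 319.1, 447.1) = 319.1 kN → block shear.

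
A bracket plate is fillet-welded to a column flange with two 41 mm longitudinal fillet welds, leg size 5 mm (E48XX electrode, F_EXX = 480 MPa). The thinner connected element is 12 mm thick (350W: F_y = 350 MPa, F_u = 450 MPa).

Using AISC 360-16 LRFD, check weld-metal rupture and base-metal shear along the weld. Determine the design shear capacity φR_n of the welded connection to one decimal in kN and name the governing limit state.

62.6 kN (weld metal governs)

Weld metal: throat = 0.707×5 = 3.535 mm, L = 2×41 = 82 mm. φR_n = 0.75 × 0.6 × 480 × 3.535 × 82 = 62.6 kN.
Base metal shear (12 mm plate): yield φR_n = 1.0×0.6×350×12×82 = 206.6 kN; rupture φR_n = 0.75×0.6×450×12×82 = 199.3 kN; take 199.3 kN (rupture).
Governing: min(62.6, 199.3) = 62.6 kN → weld metal.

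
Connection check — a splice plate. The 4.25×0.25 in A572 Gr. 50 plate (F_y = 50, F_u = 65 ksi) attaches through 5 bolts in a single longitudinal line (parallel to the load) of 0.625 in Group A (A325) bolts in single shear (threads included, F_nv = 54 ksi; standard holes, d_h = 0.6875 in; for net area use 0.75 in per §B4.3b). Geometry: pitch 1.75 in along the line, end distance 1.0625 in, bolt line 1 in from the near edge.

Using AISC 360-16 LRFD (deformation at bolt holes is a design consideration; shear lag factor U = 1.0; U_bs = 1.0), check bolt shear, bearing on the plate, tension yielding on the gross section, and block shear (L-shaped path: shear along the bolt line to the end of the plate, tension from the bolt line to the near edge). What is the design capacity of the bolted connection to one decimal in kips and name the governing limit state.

41.9 kips (block shear governs)

Bolt shear: A_b = π(0.625)²/4 = 0.3068 in². φR_n = 0.75 × 54 × 0.3068 × 5 × 1 = 62.1 kips.
Bearing (0.25 in plate, F_u = 65 ksi): end bolts L_c = 1.0625 − 0.6875/2 = 0.71875, R_n = min(1.2×0.71875×0.25×65, 2.4×0.625×0.25×65) = 14.016 kips/bolt; interior L_c = 1.75 − 0.6875 = 1.0625, R_n = 20.719 kips/bolt. φR_n = 0.75 × (1×14.016 + 4×20.719) = 72.7 kips.
Tension yield (gross): A_g = 4.25×0.25 = 1.0625 in². φR_n = 0.90 × 50 × 1.0625 = 47.8 kips.
Block shear: shear path 1×[1.0625+4×1.75] = 1×8.0625 in, A_gv = 2.0156, A_nv = 1×(8.0625 − 4.5×0.75)×0.25 = 1.1719 in²; tension to near edge: (1 − 0.5×0.75)×0.25 = 0.15625 in². R_n = min(0.6×65×1.1719, 0.6×50×2.0156) + 1.0×65×0.15625 = min(45.704, 60.468) + 10.156 = 55.86 kips. φR_n = 0.75 × 55.86 = 41.9 kips.
Governing: min(62.1, 72.7, 47.8, 41.9) = 41.9 kips → block shear.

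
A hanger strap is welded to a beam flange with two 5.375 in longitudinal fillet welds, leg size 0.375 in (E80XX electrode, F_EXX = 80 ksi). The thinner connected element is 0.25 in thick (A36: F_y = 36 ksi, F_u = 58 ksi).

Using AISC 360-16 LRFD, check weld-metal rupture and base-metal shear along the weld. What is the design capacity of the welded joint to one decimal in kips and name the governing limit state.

Weld metal: throat = 0.707×0.375 = 0.26513 in, L = 2×5.375 = 10.75 in. φR_n = 0.75 × 0.6 × 80 × 0.26513 × 10.75 = 102.6 kips.
Base metal shear (0.25 in plate): yield φR_n = 1.0×0.6×36×0.25×10.75 = 58.1 kips; rupture φR_n = 0.75×0.6×58×0.25×10.75 = 70.1 kips; take 58.1 kips (yield).
Governing: min(102.6, 58.1) = 58.1 kips → base-metal shear.

58.1 kips (base-metal shear governs)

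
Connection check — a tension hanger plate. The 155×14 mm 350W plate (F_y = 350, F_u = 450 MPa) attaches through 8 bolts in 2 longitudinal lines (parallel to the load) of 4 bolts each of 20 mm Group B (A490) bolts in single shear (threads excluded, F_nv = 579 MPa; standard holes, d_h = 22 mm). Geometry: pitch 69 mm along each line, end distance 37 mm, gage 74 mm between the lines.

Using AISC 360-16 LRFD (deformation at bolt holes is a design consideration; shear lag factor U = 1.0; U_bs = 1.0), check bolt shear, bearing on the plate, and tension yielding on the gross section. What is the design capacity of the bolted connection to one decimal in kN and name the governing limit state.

683.6 kN (gross-section yield governs)

Bolt shear: A_b = π(20)²/4 = 314.16 mm². φR_n = 0.75 × 579 × 314.16 × 8 × 1 = 1091.4 kN.
Bearing (14 mm plate, F_u = 450 MPa): end bolts L_c = 37 − 22/2 = 26, R_n = min(1.2×26×14×450, 2.4×20×14×450) = 196.56 kN/bolt; interior L_c = 69 − 22 = 47, R_n = 302.4 kN/bolt. φR_n = 0.75 × (2×196.56 + 6×302.4) = 1655.6 kN.
Tension yield (gross): A_g = 155×14 = 2170 mm². φR_n = 0.90 × 350 × 2170 = 683.6 kN.
Governing: min(1091.4, 1655.6, 683.6) = 683.6 kN → gross-section yield.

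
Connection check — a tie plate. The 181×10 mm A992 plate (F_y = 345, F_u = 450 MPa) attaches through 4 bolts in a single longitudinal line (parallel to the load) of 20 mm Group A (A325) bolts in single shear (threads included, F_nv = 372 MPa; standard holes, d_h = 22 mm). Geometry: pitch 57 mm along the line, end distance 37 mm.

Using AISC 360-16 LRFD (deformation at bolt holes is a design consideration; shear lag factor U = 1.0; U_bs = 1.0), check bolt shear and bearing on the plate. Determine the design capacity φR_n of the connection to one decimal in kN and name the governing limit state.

350.6 kN (bolt shear governs)

Bolt shear: A_b = π(20)²/4 = 314.16 mm². φR_n = 0.75 × 372 × 314.16 × 4 × 1 = 350.6 kN.
Bearing (10 mm plate, F_u = 450 MPa): end bolts L_c = 37 − 22/2 = 26, R_n = min(1.2×26×10×450, 2.4×20×10×450) = 140.4 kN/bolt; interior L_c = 57 − 22 = 35, R_n = 189 kN/bolt. φR_n = 0.75 × (1×140.4 + 3×189) = 530.6 kN.
Governing: min(350.6, 530.6) = 350.6 kN → bolt shear.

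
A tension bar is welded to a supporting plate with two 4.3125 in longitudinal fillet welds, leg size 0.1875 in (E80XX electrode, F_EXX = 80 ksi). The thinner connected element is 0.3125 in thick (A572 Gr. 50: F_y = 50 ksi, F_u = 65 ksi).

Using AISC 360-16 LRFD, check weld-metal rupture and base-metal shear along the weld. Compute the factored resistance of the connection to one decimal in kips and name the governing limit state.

41.2 kips (weld metal governs)

Weld metal: throat = 0.707×0.1875 = 0.13256 in, L = 2×4.3125 = 8.625 in. φR_n = 0.75 × 0.6 × 80 × 0.13256 × 8.625 = 41.2 kips.
Base metal shear (0.3125 in plate): yield φR_n = 1.0×0.6×50×0.3125×8.625 = 80.9 kips; rupture φR_n = 0.75×0.6×65×0.3125×8.625 = 78.8 kips; take 78.8 kips (rupture).
Governing: min(41.2, 78.8) = 41.2 kips → weld metal.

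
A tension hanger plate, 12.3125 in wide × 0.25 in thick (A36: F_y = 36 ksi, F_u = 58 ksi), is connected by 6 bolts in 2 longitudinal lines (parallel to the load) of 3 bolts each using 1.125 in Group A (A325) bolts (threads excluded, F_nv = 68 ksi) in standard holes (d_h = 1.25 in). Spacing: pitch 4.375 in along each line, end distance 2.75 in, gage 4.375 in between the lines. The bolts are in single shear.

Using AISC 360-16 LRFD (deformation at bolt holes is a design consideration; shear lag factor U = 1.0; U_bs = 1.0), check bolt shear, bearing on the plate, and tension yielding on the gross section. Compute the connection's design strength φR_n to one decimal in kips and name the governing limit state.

Bolt shear: A_b = π(1.125)²/4 = 0.99402 in². φR_n = 0.75 × 68 × 0.99402 × 6 × 1 = 304.2 kips.
Bearing (0.25 in plate, F_u = 58 ksi): end bolts L_c = 2.75 − 1.25/2 = 2.125, R_n = min(1.2×2.125×0.25×58, 2.4×1.125×0.25×58) = 36.975 kips/bolt; interior L_c = 4.375 − 1.25 = 3.125, R_n = 39.15 kips/bolt. φR_n = 0.75 × (2×36.975 + 4×39.15) = 172.9 kips.
Tension yield (gross): A_g = 12.3125×0.25 = 3.0781 in². φR_n = 0.90 × 36 × 3.0781 = 99.7 kips.
Governing: min(304.2, 172.9, 99.7) = 99.7 kips → gross-section yield.

99.7 kips (gross-section yield governs)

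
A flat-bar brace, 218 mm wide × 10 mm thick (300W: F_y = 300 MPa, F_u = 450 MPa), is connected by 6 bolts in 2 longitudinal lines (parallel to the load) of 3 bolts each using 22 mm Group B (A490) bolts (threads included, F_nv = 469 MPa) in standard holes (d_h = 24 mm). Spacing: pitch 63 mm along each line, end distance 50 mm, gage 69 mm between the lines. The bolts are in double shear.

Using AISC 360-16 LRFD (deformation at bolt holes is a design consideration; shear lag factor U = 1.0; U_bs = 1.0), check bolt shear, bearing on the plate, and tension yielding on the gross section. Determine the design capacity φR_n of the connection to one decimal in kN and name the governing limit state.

588.6 kN (gross-section yield governs)

Bolt shear: A_b = π(22)²/4 = 380.13 mm². φR_n = 0.75 × 469 × 380.13 × 6 × 2 = 1604.5 kN.
Bearing (10 mm plate, F_u = 450 MPa): end bolts L_c = 50 − 24/2 = 38, R_n = min(1.2×38×10×450, 2.4×22×10×450) = 205.2 kN/bolt; interior L_c = 63 − 24 = 39, R_n = 210.6 kN/bolt. φR_n = 0.75 × (2×205.2 + 4×210.6) = 939.6 kN.
Tension yield (gross): A_g = 218×10 = 2180 mm². φR_n = 0.90 × 300 × 2180 = 588.6 kN.
Governing: min(1604.5, 939.6, 588.6) = 588.6 kN → gross-section yield.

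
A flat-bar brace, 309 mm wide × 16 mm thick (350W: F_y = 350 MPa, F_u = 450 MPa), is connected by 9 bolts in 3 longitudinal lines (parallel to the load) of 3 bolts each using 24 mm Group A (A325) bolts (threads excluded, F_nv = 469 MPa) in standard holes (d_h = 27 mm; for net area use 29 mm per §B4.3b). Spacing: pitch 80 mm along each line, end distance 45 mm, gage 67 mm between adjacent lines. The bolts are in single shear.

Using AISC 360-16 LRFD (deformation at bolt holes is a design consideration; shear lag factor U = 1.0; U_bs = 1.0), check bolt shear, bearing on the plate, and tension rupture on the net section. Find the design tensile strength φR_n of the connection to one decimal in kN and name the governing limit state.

Bolt shear: A_b = π(24)²/4 = 452.39 mm². φR_n = 0.75 × 469 × 452.39 × 9 × 1 = 1432.2 kN.
Bearing (16 mm plate, F_u = 450 MPa): end bolts L_c = 45 − 27/2 = 31.5, R_n = min(1.2×31.5×16×450, 2.4×24×16×450) = 272.16 kN/bolt; interior L_c = 80 − 27 = 53, R_n = 414.72 kN/bolt. φR_n = 0.75 × (3×272.16 + 6×414.72) = 2478.6 kN.
Tension rupture (net): A_n = (309 − 3×29)×16 = 3552 mm² (U = 1.0, A_e = A_n). φR_n = 0.75 × 450 × 3552 = 1198.8 kN.
Governing: min(1432.2, 2478.6, 1198.8) = 1198.8 kN → net-section rupture.

1198.8 kN (net-section rupture governs)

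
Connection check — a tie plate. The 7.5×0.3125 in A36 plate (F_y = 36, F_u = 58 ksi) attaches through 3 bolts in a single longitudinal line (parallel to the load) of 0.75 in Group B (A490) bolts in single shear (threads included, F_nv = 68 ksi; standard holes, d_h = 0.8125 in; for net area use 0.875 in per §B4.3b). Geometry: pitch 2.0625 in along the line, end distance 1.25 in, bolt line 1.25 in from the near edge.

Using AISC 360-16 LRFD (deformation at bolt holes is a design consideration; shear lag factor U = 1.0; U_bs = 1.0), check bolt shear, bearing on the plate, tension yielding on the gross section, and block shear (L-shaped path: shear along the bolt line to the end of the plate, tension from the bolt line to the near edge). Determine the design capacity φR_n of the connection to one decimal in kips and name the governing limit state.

37.0 kips (block shear governs)

Bolt shear: A_b = π(0.75)²/4 = 0.44179 in². φR_n = 0.75 × 68 × 0.44179 × 3 × 1 = 67.6 kips.
Bearing (0.3125 in plate, F_u = 58 ksi): end bolts L_c = 1.25 − 0.8125/2 = 0.84375, R_n = min(1.2×0.84375×0.3125×58, 2.4×0.75×0.3125×58) = 18.352 kips/bolt; interior L_c = 2.0625 − 0.8125 = 1.25, R_n = 27.188 kips/bolt. φR_n = 0.75 × (1×18.352 + 2×27.188) = 54.5 kips.
Tension yield (gross): A_g = 7.5×0.3125 = 2.3438 in². φR_n = 0.90 × 36 × 2.3438 = 75.9 kips.
Block shear: shear path 1×[1.25+2×2.0625] = 1×5.375 in, A_gv = 1.6797, A_nv = 1×(5.375 − 2.5×0.875)×0.3125 = 0.99609 in²; tension to near edge: (1.25 − 0.5×0.875)×0.3125 = 0.25391 in². R_n = min(0.6×58×0.99609, 0.6×36×1.6797) + 1.0×58×0.25391 = min(34.664, 36.282) + 14.727 = 49.391 kips. φR_n = 0.75 × 49.391 = 37.0 kips.
Governing: min(67.6, 54.5, 75.9, 37.0) = 37.0 kips → block shear.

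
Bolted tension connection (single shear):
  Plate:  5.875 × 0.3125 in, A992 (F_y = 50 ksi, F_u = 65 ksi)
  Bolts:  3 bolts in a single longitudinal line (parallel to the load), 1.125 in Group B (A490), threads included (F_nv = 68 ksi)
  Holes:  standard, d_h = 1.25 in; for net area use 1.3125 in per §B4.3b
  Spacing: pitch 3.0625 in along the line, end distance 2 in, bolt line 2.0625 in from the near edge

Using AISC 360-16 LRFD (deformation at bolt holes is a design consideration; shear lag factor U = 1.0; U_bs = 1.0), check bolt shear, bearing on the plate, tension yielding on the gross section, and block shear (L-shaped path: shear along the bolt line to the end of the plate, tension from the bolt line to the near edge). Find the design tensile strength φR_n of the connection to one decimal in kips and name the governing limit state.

Bolt shear: A_b = π(1.125)²/4 = 0.99402 in². φR_n = 0.75 × 68 × 0.99402 × 3 × 1 = 152.1 kips.
Bearing (0.3125 in plate, F_u = 65 ksi): end bolts L_c = 2 − 1.25/2 = 1.375, R_n = min(1.2×1.375×0.3125×65, 2.4×1.125×0.3125×65) = 33.516 kips/bolt; interior L_c = 3.0625 − 1.25 = 1.8125, R_n = 44.18 kips/bolt. φR_n = 0.75 × (1×33.516 + 2×44.18) = 91.4 kips.
Tension yield (gross): A_g = 5.875×0.3125 = 1.8359 in². φR_n = 0.90 × 50 × 1.8359 = 82.6 kips.
Block shear: shear path 1×[2+2×3.0625] = 1×8.125 in, A_gv = 2.5391, A_nv = 1×(8.125 − 2.5×1.3125)×0.3125 = 1.5137 in²; tension to near edge: (2.0625 − 0.5×1.3125)×0.3125 = 0.43945 in². R_n = min(0.6×65×1.5137, 0.6×50×2.5391) + 1.0×65×0.43945 = min(59.034, 76.173) + 28.564 = 87.598 kips. φR_n = 0.75 × 87.598 = 65.7 kips.
Governing: min(152.1, 91.4, 82.6, 65.7) = 65.7 kips → block shear.

65.7 kips (block shear governs)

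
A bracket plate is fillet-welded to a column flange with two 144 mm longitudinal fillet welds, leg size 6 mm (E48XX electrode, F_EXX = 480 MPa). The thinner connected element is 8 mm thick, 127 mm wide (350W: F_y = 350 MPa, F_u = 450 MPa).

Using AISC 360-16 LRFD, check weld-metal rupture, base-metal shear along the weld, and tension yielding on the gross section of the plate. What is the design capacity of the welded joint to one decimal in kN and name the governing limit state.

263.9 kN (weld metal governs)

Weld metal: throat = 0.707×6 = 4.242 mm, L = 2×144 = 288 mm. φR_n = 0.75 × 0.6 × 480 × 4.242 × 288 = 263.9 kN.
Base metal shear (8 mm plate): yield φR_n = 1.0×0.6×350×8×288 = 483.8 kN; rupture φR_n = 0.75×0.6×450×8×288 = 466.6 kN; take 466.6 kN (rupture).
Tension yield (gross): A_g = 127×8 = 1016 mm². φR_n = 0.90 × 350 × 1016 = 320.0 kN.
Governing: min(263.9, 466.6, 320.0) = 263.9 kN → weld metal.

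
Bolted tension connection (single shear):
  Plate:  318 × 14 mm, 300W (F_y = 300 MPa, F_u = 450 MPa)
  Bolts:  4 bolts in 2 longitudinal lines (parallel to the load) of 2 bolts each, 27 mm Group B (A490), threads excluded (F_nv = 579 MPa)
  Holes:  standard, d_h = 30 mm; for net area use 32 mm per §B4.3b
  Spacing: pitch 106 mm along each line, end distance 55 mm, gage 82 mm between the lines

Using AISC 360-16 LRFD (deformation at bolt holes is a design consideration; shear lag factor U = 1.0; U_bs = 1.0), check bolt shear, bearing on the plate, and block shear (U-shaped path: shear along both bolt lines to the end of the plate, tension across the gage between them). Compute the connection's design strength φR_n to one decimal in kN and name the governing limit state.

Bolt shear: A_b = π(27)²/4 = 572.56 mm². φR_n = 0.75 × 579 × 572.56 × 4 × 1 = 994.5 kN.
Bearing (14 mm plate, F_u = 450 MPa): end bolts L_c = 55 − 30/2 = 40, R_n = min(1.2×40×14×450, 2.4×27×14×450) = 302.4 kN/bolt; interior L_c = 106 − 30 = 76, R_n = 408.24 kN/bolt. φR_n = 0.75 × (2×302.4 + 2×408.24) = 1066.0 kN.
Block shear: shear path 2×[55+1×106] = 2×161 mm, A_gv = 4508, A_nv = 2×(161 − 1.5×32)×14 = 3164 mm²; tension across gage: (82 − 1×32)×14 = 700 mm². R_n = min(0.6×450×3164, 0.6×300×4508) + 1.0×450×700 = min(854.28, 811.44) + 315 = 1126.4 kN. φR_n = 0.75 × 1126.4 = 844.8 kN.
Governing: min(994.5, 1066.0, 844.8) = 844.8 kN → block shear.

844.8 kN (block shear governs)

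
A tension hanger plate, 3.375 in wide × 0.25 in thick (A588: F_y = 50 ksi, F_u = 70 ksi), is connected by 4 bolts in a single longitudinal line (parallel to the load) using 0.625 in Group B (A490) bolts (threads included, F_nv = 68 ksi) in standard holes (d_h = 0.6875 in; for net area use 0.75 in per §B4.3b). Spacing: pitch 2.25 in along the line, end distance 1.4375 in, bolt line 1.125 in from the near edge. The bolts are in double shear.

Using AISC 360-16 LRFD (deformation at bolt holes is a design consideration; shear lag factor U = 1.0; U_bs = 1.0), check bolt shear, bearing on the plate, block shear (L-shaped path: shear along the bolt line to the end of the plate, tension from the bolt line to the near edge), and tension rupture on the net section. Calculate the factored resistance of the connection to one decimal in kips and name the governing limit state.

Bolt shear: A_b = π(0.625)²/4 = 0.3068 in². φR_n = 0.75 × 68 × 0.3068 × 4 × 2 = 125.2 kips.
Bearing (0.25 in plate, F_u = 70 ksi): end bolts L_c = 1.4375 − 0.6875/2 = 1.09375, R_n = min(1.2×1.09375×0.25×70, 2.4×0.625×0.25×70) = 22.969 kips/bolt; interior L_c = 2.25 − 0.6875 = 1.5625, R_n = 26.25 kips/bolt. φR_n = 0.75 × (1×22.969 + 3×26.25) = 76.3 kips.
Block shear: shear path 1×[1.4375+3×2.25] = 1×8.1875 in, A_gv = 2.0469, A_nv = 1×(8.1875 − 3.5×0.75)×0.25 = 1.3906 in²; tension to near edge: (1.125 − 0.5×0.75)×0.25 = 0.1875 in². R_n = min(0.6×70×1.3906, 0.6×50×2.0469) + 1.0×70×0.1875 = min(58.405, 61.407) + 13.125 = 71.53 kips. φR_n = 0.75 × 71.53 = 53.6 kips.
Tension rupture (net): A_n = (3.375 − 1×0.75)×0.25 = 0.65625 in² (U = 1.0, A_e = A_n). φR_n = 0.75 × 70 × 0.65625 = 34.5 kips.
Governing: min(125.2, 76.3, 53.6, 34.5) = 34.5 kips → net-section rupture.

34.5 kips (net-section rupture governs)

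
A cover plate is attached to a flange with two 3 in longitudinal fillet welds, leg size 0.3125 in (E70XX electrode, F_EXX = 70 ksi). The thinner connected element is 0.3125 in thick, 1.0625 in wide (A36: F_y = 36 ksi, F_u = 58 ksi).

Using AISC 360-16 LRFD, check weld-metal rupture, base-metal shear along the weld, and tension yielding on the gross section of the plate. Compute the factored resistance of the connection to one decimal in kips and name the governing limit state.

Weld metal: throat = 0.707×0.3125 = 0.22094 in, L = 2×3 = 6 in. φR_n = 0.75 × 0.6 × 70 × 0.22094 × 6 = 41.8 kips.
Base metal shear (0.3125 in plate): yield φR_n = 1.0×0.6×36×0.3125×6 = 40.5 kips; rupture φR_n = 0.75×0.6×58×0.3125×6 = 48.9 kips; take 40.5 kips (yield).
Tension yield (gross): A_g = 1.0625×0.3125 = 0.33203 in². φR_n = 0.90 × 36 × 0.33203 = 10.8 kips.
Governing: min(41.8, 40.5, 10.8) = 10.8 kips → gross-section yield.

10.8 kips (gross-section yield governs)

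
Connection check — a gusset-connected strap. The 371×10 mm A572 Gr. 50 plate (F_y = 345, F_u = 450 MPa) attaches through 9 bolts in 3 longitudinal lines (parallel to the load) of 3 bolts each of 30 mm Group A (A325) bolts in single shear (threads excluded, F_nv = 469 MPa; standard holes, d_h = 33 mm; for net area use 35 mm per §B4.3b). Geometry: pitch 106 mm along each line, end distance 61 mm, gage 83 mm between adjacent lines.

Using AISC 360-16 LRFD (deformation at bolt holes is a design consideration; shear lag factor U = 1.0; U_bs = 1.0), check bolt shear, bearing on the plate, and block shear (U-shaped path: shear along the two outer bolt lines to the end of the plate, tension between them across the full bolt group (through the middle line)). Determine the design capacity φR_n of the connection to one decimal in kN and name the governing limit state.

1075.3 kN (block shear governs)

Bolt shear: A_b = π(30)²/4 = 706.86 mm². φR_n = 0.75 × 469 × 706.86 × 9 × 1 = 2237.7 kN.
Bearing (10 mm plate, F_u = 450 MPa): end bolts L_c = 61 − 33/2 = 44.5, R_n = min(1.2×44.5×10×450, 2.4×30×10×450) = 240.3 kN/bolt; interior L_c = 106 − 33 = 73, R_n = 324 kN/bolt. φR_n = 0.75 × (3×240.3 + 6×324) = 1998.7 kN.
Block shear: shear path 2×[61+2×106] = 2×273 mm, A_gv = 5460, A_nv = 2×(273 − 2.5×35)×10 = 3710 mm²; tension across gage: (166 − 2×35)×10 = 960 mm². R_n = min(0.6×450×3710, 0.6×345×5460) + 1.0×450×960 = min(1001.7, 1130.2) + 432 = 1433.7 kN. φR_n = 0.75 × 1433.7 = 1075.3 kN.
Governing: min(2237.7, 1998.7, 1075.3) = 1075.3 kN → block shear.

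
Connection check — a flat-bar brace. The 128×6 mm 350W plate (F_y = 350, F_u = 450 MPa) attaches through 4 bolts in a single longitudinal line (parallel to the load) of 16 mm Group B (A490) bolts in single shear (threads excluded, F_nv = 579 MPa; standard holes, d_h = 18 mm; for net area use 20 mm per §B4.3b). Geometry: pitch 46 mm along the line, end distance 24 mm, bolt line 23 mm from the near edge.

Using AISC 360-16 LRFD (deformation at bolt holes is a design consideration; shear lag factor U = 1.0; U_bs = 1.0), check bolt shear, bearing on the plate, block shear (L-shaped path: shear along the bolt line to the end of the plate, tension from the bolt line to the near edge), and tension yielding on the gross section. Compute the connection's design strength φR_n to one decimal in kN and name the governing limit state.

138.1 kN (block shear governs)

Bolt shear: A_b = π(16)²/4 = 201.06 mm². φR_n = 0.75 × 579 × 201.06 × 4 × 1 = 349.2 kN.
Bearing (6 mm plate, F_u = 450 MPa): end bolts L_c = 24 − 18/2 = 15, R_n = min(1.2×15×6×450, 2.4×16×6×450) = 48.6 kN/bolt; interior L_c = 46 − 18 = 28, R_n = 90.72 kN/bolt. φR_n = 0.75 × (1×48.6 + 3×90.72) = 240.6 kN.
Block shear: shear path 1×[24+3×46] = 1×162 mm, A_gv = 972, A_nv = 1×(162 − 3.5×20)×6 = 552 mm²; tension to near edge: (23 − 0.5×20)×6 = 78 mm². R_n = min(0.6×450×552, 0.6×350×972) + 1.0×450×78 = min(149.04, 204.12) + 35.1 = 184.14 kN. φR_n = 0.75 × 184.14 = 138.1 kN.
Tension yield (gross): A_g = 128×6 = 768 mm². φR_n = 0.90 × 350 × 768 = 241.9 kN.
Governing: min(349.2, 240.6, 138.1, 241.9) = 138.1 kN → block shear.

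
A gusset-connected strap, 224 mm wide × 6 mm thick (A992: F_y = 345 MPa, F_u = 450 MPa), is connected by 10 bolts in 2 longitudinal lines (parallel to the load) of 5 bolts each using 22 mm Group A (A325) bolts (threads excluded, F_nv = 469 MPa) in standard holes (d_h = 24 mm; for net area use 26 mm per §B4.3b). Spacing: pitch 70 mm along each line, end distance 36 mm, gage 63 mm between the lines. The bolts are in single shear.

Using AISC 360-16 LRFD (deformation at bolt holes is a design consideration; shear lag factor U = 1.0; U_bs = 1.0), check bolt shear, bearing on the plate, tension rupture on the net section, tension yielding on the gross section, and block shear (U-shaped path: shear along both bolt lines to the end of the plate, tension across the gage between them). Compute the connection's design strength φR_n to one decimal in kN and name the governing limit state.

Bolt shear: A_b = π(22)²/4 = 380.13 mm². φR_n = 0.75 × 469 × 380.13 × 10 × 1 = 1337.1 kN.
Bearing (6 mm plate, F_u = 450 MPa): end bolts L_c = 36 − 24/2 = 24, R_n = min(1.2×24×6×450, 2.4×22×6×450) = 77.76 kN/bolt; interior L_c = 70 − 24 = 46, R_n = 142.56 kN/bolt. φR_n = 0.75 × (2×77.76 + 8×142.56) = 972.0 kN.
Tension rupture (net): A_n = (224 − 2×26)×6 = 1032 mm² (U = 1.0, A_e = A_n). φR_n = 0.75 × 450 × 1032 = 348.3 kN.
Tension yield (gross): A_g = 224×6 = 1344 mm². φR_n = 0.90 × 345 × 1344 = 417.3 kN.
Block shear: shear path 2×[36+4×70] = 2×316 mm, A_gv = 3792, A_nv = 2×(316 − 4.5×26)×6 = 2388 mm²; tension across gage: (63 − 1×26)×6 = 222 mm². R_n = min(0.6×450×2388, 0.6×345×3792) + 1.0×450×222 = min(644.76, 784.94) + 99.9 = 744.66 kN. φR_n = 0.75 × 744.66 = 558.5 kN.
Governing: min(1337.1, 972.0, 348.3, 417.3, 558.5) = 348.3 kN → net-section rupture.

348.3 kN (net-section rupture governs)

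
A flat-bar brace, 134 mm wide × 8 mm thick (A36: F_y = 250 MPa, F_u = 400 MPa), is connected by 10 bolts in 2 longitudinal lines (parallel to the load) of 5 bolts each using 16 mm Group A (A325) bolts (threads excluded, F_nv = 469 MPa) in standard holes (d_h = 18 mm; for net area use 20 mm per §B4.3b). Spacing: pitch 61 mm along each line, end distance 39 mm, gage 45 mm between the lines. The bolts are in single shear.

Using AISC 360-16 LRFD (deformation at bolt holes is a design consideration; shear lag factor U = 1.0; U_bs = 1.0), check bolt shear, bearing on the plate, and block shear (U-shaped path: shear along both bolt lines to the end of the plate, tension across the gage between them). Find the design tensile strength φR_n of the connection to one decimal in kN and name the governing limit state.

Bolt shear: A_b = π(16)²/4 = 201.06 mm². φR_n = 0.75 × 469 × 201.06 × 10 × 1 = 707.2 kN.
Bearing (8 mm plate, F_u = 400 MPa): end bolts L_c = 39 − 18/2 = 30, R_n = min(1.2×30×8×400, 2.4×16×8×400) = 115.2 kN/bolt; interior L_c = 61 − 18 = 43, R_n = 122.88 kN/bolt. φR_n = 0.75 × (2×115.2 + 8×122.88) = 910.1 kN.
Block shear: shear path 2×[39+4×61] = 2×283 mm, A_gv = 4528, A_nv = 2×(283 − 4.5×20)×8 = 3088 mm²; tension across gage: (45 − 1×20)×8 = 200 mm². R_n = min(0.6×400×3088, 0.6×250×4528) + 1.0×400×200 = min(741.12, 679.2) + 80 = 759.2 kN. φR_n = 0.75 × 759.2 = 569.4 kN.
Governing: min(707.2, 910.1, 569.4) = 569.4 kN → block shear.

569.4 kN (block shear governs)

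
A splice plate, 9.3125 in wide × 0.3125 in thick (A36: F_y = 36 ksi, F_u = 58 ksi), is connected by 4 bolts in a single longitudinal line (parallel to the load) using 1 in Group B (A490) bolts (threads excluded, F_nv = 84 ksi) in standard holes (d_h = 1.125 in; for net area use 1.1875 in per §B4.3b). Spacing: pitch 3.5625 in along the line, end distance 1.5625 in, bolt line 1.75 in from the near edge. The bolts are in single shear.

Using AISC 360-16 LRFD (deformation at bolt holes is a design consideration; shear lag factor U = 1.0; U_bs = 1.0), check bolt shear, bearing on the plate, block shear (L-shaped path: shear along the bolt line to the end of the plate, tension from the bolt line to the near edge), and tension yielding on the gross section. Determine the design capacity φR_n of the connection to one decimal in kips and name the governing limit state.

77.7 kips (block shear governs)

Bolt shear: A_b = π(1)²/4 = 0.7854 in². φR_n = 0.75 × 84 × 0.7854 × 4 × 1 = 197.9 kips.
Bearing (0.3125 in plate, F_u = 58 ksi): end bolts L_c = 1.5625 − 1.125/2 = 1, R_n = min(1.2×1×0.3125×58, 2.4×1×0.3125×58) = 21.75 kips/bolt; interior L_c = 3.5625 − 1.125 = 2.4375, R_n = 43.5 kips/bolt. φR_n = 0.75 × (1×21.75 + 3×43.5) = 114.2 kips.
Block shear: shear path 1×[1.5625+3×3.5625] = 1×12.25 in, A_gv = 3.8281, A_nv = 1×(12.25 − 3.5×1.1875)×0.3125 = 2.5293 in²; tension to near edge: (1.75 − 0.5×1.1875)×0.3125 = 0.36133 in². R_n = min(0.6×58×2.5293, 0.6×36×3.8281) + 1.0×58×0.36133 = min(88.02, 82.687) + 20.957 = 103.64 kips. φR_n = 0.75 × 103.64 = 77.7 kips.
Tension yield (gross): A_g = 9.3125×0.3125 = 2.9102 in². φR_n = 0.90 × 36 × 2.9102 = 94.3 kips.
Governing: min(197.9, 114.2, 77.7, 94.3) = 77.7 kips → block shear.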